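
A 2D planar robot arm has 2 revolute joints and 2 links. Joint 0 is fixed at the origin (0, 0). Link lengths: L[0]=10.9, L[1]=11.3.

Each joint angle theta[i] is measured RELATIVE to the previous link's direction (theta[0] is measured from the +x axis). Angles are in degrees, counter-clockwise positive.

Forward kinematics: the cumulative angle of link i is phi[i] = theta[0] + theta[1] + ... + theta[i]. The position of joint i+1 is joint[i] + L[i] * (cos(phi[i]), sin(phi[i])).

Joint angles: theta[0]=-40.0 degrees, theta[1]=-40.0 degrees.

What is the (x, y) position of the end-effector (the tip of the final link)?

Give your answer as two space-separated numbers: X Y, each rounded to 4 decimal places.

joint[0] = (0.0000, 0.0000)  (base)
link 0: phi[0] = -40 = -40 deg
  cos(-40 deg) = 0.7660, sin(-40 deg) = -0.6428
  joint[1] = (0.0000, 0.0000) + 10.9 * (0.7660, -0.6428) = (0.0000 + 8.3499, 0.0000 + -7.0064) = (8.3499, -7.0064)
link 1: phi[1] = -40 + -40 = -80 deg
  cos(-80 deg) = 0.1736, sin(-80 deg) = -0.9848
  joint[2] = (8.3499, -7.0064) + 11.3 * (0.1736, -0.9848) = (8.3499 + 1.9622, -7.0064 + -11.1283) = (10.3121, -18.1347)
End effector: (10.3121, -18.1347)

Answer: 10.3121 -18.1347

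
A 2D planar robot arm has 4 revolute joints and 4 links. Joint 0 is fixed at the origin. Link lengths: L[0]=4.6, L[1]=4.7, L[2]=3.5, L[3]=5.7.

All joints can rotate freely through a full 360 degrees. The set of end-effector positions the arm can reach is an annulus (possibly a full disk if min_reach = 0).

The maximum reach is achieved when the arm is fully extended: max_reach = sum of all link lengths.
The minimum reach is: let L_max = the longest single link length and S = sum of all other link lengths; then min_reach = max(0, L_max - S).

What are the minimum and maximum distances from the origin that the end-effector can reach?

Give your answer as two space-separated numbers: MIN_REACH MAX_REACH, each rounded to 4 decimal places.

Link lengths: [4.6, 4.7, 3.5, 5.7]
max_reach = 4.6 + 4.7 + 3.5 + 5.7 = 18.5
L_max = max([4.6, 4.7, 3.5, 5.7]) = 5.7
S (sum of others) = 18.5 - 5.7 = 12.8
min_reach = max(0, 5.7 - 12.8) = max(0, -7.1) = 0

Answer: 0.0000 18.5000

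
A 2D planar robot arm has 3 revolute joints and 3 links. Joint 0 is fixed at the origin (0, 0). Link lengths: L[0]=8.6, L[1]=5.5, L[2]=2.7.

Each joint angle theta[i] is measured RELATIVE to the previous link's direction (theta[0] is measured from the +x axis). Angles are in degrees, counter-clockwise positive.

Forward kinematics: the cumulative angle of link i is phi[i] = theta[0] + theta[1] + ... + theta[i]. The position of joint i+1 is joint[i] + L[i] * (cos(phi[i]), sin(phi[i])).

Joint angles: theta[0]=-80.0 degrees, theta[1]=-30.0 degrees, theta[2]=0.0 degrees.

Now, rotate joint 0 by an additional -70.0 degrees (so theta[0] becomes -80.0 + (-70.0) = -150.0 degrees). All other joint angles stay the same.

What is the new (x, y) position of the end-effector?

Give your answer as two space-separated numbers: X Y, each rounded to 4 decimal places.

joint[0] = (0.0000, 0.0000)  (base)
link 0: phi[0] = -150 = -150 deg
  cos(-150 deg) = -0.8660, sin(-150 deg) = -0.5000
  joint[1] = (0.0000, 0.0000) + 8.6 * (-0.8660, -0.5000) = (0.0000 + -7.4478, 0.0000 + -4.3000) = (-7.4478, -4.3000)
link 1: phi[1] = -150 + -30 = -180 deg
  cos(-180 deg) = -1.0000, sin(-180 deg) = -0.0000
  joint[2] = (-7.4478, -4.3000) + 5.5 * (-1.0000, -0.0000) = (-7.4478 + -5.5000, -4.3000 + -0.0000) = (-12.9478, -4.3000)
link 2: phi[2] = -150 + -30 + 0 = -180 deg
  cos(-180 deg) = -1.0000, sin(-180 deg) = -0.0000
  joint[3] = (-12.9478, -4.3000) + 2.7 * (-1.0000, -0.0000) = (-12.9478 + -2.7000, -4.3000 + -0.0000) = (-15.6478, -4.3000)
End effector: (-15.6478, -4.3000)

Answer: -15.6478 -4.3000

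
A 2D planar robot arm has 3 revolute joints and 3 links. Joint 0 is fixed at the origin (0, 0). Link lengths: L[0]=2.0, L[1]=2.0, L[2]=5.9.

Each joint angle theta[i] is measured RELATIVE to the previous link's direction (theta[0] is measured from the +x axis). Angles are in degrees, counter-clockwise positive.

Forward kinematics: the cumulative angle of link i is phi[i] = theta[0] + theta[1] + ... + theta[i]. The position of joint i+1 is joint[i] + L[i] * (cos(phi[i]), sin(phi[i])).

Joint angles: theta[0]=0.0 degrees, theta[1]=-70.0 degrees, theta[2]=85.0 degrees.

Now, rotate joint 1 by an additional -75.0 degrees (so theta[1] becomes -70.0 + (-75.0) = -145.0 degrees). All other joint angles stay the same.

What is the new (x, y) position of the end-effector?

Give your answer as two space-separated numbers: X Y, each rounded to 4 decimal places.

joint[0] = (0.0000, 0.0000)  (base)
link 0: phi[0] = 0 = 0 deg
  cos(0 deg) = 1.0000, sin(0 deg) = 0.0000
  joint[1] = (0.0000, 0.0000) + 2 * (1.0000, 0.0000) = (0.0000 + 2.0000, 0.0000 + 0.0000) = (2.0000, 0.0000)
link 1: phi[1] = 0 + -145 = -145 deg
  cos(-145 deg) = -0.8192, sin(-145 deg) = -0.5736
  joint[2] = (2.0000, 0.0000) + 2 * (-0.8192, -0.5736) = (2.0000 + -1.6383, 0.0000 + -1.1472) = (0.3617, -1.1472)
link 2: phi[2] = 0 + -145 + 85 = -60 deg
  cos(-60 deg) = 0.5000, sin(-60 deg) = -0.8660
  joint[3] = (0.3617, -1.1472) + 5.9 * (0.5000, -0.8660) = (0.3617 + 2.9500, -1.1472 + -5.1095) = (3.3117, -6.2567)
End effector: (3.3117, -6.2567)

Answer: 3.3117 -6.2567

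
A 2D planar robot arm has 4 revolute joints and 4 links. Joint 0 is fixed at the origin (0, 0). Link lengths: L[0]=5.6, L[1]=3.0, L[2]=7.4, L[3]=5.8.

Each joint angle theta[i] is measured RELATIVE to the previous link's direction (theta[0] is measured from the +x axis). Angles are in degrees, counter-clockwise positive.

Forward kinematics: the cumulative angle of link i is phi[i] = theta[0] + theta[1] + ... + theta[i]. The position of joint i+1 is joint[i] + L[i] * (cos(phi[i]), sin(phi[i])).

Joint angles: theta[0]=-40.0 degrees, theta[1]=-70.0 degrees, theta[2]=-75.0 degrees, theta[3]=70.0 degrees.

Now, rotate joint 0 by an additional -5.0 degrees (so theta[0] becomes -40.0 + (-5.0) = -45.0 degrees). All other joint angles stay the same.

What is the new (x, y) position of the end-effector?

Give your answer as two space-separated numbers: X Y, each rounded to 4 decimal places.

Answer: -7.4956 -10.4167

Derivation:
joint[0] = (0.0000, 0.0000)  (base)
link 0: phi[0] = -45 = -45 deg
  cos(-45 deg) = 0.7071, sin(-45 deg) = -0.7071
  joint[1] = (0.0000, 0.0000) + 5.6 * (0.7071, -0.7071) = (0.0000 + 3.9598, 0.0000 + -3.9598) = (3.9598, -3.9598)
link 1: phi[1] = -45 + -70 = -115 deg
  cos(-115 deg) = -0.4226, sin(-115 deg) = -0.9063
  joint[2] = (3.9598, -3.9598) + 3 * (-0.4226, -0.9063) = (3.9598 + -1.2679, -3.9598 + -2.7189) = (2.6919, -6.6787)
link 2: phi[2] = -45 + -70 + -75 = -190 deg
  cos(-190 deg) = -0.9848, sin(-190 deg) = 0.1736
  joint[3] = (2.6919, -6.6787) + 7.4 * (-0.9848, 0.1736) = (2.6919 + -7.2876, -6.6787 + 1.2850) = (-4.5956, -5.3937)
link 3: phi[3] = -45 + -70 + -75 + 70 = -120 deg
  cos(-120 deg) = -0.5000, sin(-120 deg) = -0.8660
  joint[4] = (-4.5956, -5.3937) + 5.8 * (-0.5000, -0.8660) = (-4.5956 + -2.9000, -5.3937 + -5.0229) = (-7.4956, -10.4167)
End effector: (-7.4956, -10.4167)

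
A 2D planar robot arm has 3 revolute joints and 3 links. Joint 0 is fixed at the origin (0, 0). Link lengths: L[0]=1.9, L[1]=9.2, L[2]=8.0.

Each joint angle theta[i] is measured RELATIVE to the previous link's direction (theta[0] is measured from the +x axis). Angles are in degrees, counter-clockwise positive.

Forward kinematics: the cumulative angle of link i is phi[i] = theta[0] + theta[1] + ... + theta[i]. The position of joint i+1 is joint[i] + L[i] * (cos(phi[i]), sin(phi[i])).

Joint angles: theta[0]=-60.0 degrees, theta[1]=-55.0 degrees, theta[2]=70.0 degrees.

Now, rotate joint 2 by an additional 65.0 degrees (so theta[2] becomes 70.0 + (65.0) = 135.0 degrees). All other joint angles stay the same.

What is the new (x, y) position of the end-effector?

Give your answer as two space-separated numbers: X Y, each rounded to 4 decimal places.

joint[0] = (0.0000, 0.0000)  (base)
link 0: phi[0] = -60 = -60 deg
  cos(-60 deg) = 0.5000, sin(-60 deg) = -0.8660
  joint[1] = (0.0000, 0.0000) + 1.9 * (0.5000, -0.8660) = (0.0000 + 0.9500, 0.0000 + -1.6454) = (0.9500, -1.6454)
link 1: phi[1] = -60 + -55 = -115 deg
  cos(-115 deg) = -0.4226, sin(-115 deg) = -0.9063
  joint[2] = (0.9500, -1.6454) + 9.2 * (-0.4226, -0.9063) = (0.9500 + -3.8881, -1.6454 + -8.3380) = (-2.9381, -9.9835)
link 2: phi[2] = -60 + -55 + 135 = 20 deg
  cos(20 deg) = 0.9397, sin(20 deg) = 0.3420
  joint[3] = (-2.9381, -9.9835) + 8 * (0.9397, 0.3420) = (-2.9381 + 7.5175, -9.9835 + 2.7362) = (4.5795, -7.2473)
End effector: (4.5795, -7.2473)

Answer: 4.5795 -7.2473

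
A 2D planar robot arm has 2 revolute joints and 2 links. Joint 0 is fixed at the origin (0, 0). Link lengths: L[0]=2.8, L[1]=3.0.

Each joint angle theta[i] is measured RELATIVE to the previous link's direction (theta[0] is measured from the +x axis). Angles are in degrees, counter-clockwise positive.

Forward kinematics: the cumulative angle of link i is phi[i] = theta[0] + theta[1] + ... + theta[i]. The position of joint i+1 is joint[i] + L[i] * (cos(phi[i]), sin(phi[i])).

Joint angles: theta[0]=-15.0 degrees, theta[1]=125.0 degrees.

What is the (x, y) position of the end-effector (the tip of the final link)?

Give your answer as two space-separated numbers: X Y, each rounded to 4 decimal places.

Answer: 1.6785 2.0944

Derivation:
joint[0] = (0.0000, 0.0000)  (base)
link 0: phi[0] = -15 = -15 deg
  cos(-15 deg) = 0.9659, sin(-15 deg) = -0.2588
  joint[1] = (0.0000, 0.0000) + 2.8 * (0.9659, -0.2588) = (0.0000 + 2.7046, 0.0000 + -0.7247) = (2.7046, -0.7247)
link 1: phi[1] = -15 + 125 = 110 deg
  cos(110 deg) = -0.3420, sin(110 deg) = 0.9397
  joint[2] = (2.7046, -0.7247) + 3 * (-0.3420, 0.9397) = (2.7046 + -1.0261, -0.7247 + 2.8191) = (1.6785, 2.0944)
End effector: (1.6785, 2.0944)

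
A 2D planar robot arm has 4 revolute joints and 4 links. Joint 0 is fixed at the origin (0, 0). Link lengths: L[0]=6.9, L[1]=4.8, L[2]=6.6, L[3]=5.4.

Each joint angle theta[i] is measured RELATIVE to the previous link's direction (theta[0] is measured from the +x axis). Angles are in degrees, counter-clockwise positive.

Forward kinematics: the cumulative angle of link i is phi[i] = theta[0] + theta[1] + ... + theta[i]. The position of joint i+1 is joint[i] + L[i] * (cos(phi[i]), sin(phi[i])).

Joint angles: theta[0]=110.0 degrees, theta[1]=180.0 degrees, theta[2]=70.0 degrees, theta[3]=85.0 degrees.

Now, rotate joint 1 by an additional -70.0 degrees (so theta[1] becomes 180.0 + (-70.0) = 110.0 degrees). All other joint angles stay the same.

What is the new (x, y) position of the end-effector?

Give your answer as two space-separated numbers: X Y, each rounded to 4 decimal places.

joint[0] = (0.0000, 0.0000)  (base)
link 0: phi[0] = 110 = 110 deg
  cos(110 deg) = -0.3420, sin(110 deg) = 0.9397
  joint[1] = (0.0000, 0.0000) + 6.9 * (-0.3420, 0.9397) = (0.0000 + -2.3599, 0.0000 + 6.4839) = (-2.3599, 6.4839)
link 1: phi[1] = 110 + 110 = 220 deg
  cos(220 deg) = -0.7660, sin(220 deg) = -0.6428
  joint[2] = (-2.3599, 6.4839) + 4.8 * (-0.7660, -0.6428) = (-2.3599 + -3.6770, 6.4839 + -3.0854) = (-6.0370, 3.3985)
link 2: phi[2] = 110 + 110 + 70 = 290 deg
  cos(290 deg) = 0.3420, sin(290 deg) = -0.9397
  joint[3] = (-6.0370, 3.3985) + 6.6 * (0.3420, -0.9397) = (-6.0370 + 2.2573, 3.3985 + -6.2020) = (-3.7796, -2.8035)
link 3: phi[3] = 110 + 110 + 70 + 85 = 375 deg
  cos(375 deg) = 0.9659, sin(375 deg) = 0.2588
  joint[4] = (-3.7796, -2.8035) + 5.4 * (0.9659, 0.2588) = (-3.7796 + 5.2160, -2.8035 + 1.3976) = (1.4364, -1.4058)
End effector: (1.4364, -1.4058)

Answer: 1.4364 -1.4058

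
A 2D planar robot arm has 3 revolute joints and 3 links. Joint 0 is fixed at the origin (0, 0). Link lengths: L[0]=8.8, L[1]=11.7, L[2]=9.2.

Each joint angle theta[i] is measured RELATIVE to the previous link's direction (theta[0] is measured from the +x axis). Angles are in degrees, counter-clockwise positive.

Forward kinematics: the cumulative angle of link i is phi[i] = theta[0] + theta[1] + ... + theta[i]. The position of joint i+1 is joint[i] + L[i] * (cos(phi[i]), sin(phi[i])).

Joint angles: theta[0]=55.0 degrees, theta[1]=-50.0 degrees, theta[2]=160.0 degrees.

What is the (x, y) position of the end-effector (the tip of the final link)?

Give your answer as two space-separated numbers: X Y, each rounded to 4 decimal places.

Answer: 7.8164 10.6094

Derivation:
joint[0] = (0.0000, 0.0000)  (base)
link 0: phi[0] = 55 = 55 deg
  cos(55 deg) = 0.5736, sin(55 deg) = 0.8192
  joint[1] = (0.0000, 0.0000) + 8.8 * (0.5736, 0.8192) = (0.0000 + 5.0475, 0.0000 + 7.2085) = (5.0475, 7.2085)
link 1: phi[1] = 55 + -50 = 5 deg
  cos(5 deg) = 0.9962, sin(5 deg) = 0.0872
  joint[2] = (5.0475, 7.2085) + 11.7 * (0.9962, 0.0872) = (5.0475 + 11.6555, 7.2085 + 1.0197) = (16.7030, 8.2283)
link 2: phi[2] = 55 + -50 + 160 = 165 deg
  cos(165 deg) = -0.9659, sin(165 deg) = 0.2588
  joint[3] = (16.7030, 8.2283) + 9.2 * (-0.9659, 0.2588) = (16.7030 + -8.8865, 8.2283 + 2.3811) = (7.8164, 10.6094)
End effector: (7.8164, 10.6094)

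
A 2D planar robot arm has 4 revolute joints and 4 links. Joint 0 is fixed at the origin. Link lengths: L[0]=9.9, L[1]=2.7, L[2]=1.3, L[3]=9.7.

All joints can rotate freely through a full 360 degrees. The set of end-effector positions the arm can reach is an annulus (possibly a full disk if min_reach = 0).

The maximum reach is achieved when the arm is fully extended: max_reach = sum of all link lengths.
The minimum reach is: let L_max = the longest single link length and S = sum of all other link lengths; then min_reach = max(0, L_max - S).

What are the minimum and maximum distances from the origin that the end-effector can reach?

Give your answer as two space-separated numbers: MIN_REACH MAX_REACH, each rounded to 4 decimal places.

Link lengths: [9.9, 2.7, 1.3, 9.7]
max_reach = 9.9 + 2.7 + 1.3 + 9.7 = 23.6
L_max = max([9.9, 2.7, 1.3, 9.7]) = 9.9
S (sum of others) = 23.6 - 9.9 = 13.7
min_reach = max(0, 9.9 - 13.7) = max(0, -3.8) = 0

Answer: 0.0000 23.6000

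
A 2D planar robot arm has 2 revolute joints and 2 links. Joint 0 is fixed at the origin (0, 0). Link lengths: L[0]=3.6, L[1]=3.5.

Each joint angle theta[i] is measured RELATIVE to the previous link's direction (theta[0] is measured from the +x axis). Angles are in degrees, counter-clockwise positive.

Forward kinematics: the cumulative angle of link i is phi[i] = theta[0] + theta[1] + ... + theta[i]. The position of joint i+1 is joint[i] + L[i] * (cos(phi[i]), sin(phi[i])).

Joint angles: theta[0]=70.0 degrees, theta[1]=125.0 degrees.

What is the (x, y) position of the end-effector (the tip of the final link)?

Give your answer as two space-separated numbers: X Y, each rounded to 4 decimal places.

Answer: -2.1495 2.4770

Derivation:
joint[0] = (0.0000, 0.0000)  (base)
link 0: phi[0] = 70 = 70 deg
  cos(70 deg) = 0.3420, sin(70 deg) = 0.9397
  joint[1] = (0.0000, 0.0000) + 3.6 * (0.3420, 0.9397) = (0.0000 + 1.2313, 0.0000 + 3.3829) = (1.2313, 3.3829)
link 1: phi[1] = 70 + 125 = 195 deg
  cos(195 deg) = -0.9659, sin(195 deg) = -0.2588
  joint[2] = (1.2313, 3.3829) + 3.5 * (-0.9659, -0.2588) = (1.2313 + -3.3807, 3.3829 + -0.9059) = (-2.1495, 2.4770)
End effector: (-2.1495, 2.4770)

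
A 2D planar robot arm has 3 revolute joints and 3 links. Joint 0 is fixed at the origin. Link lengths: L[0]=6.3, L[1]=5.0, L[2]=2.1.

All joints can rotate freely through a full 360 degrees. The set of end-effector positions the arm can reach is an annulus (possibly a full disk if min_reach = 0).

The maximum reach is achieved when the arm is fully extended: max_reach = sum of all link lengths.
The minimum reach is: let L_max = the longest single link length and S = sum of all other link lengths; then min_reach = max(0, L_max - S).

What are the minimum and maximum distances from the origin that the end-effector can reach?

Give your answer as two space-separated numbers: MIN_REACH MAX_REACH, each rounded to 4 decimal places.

Answer: 0.0000 13.4000

Derivation:
Link lengths: [6.3, 5.0, 2.1]
max_reach = 6.3 + 5 + 2.1 = 13.4
L_max = max([6.3, 5.0, 2.1]) = 6.3
S (sum of others) = 13.4 - 6.3 = 7.1
min_reach = max(0, 6.3 - 7.1) = max(0, -0.8) = 0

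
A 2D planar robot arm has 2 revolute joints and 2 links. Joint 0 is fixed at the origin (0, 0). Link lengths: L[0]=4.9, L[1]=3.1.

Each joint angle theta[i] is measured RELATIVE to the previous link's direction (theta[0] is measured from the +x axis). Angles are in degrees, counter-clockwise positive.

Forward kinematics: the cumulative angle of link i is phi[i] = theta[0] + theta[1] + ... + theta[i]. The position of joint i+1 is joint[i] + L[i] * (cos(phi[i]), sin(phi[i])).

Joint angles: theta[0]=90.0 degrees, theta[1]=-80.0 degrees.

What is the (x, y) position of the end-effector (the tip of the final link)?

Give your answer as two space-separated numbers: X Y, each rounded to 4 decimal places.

Answer: 3.0529 5.4383

Derivation:
joint[0] = (0.0000, 0.0000)  (base)
link 0: phi[0] = 90 = 90 deg
  cos(90 deg) = 0.0000, sin(90 deg) = 1.0000
  joint[1] = (0.0000, 0.0000) + 4.9 * (0.0000, 1.0000) = (0.0000 + 0.0000, 0.0000 + 4.9000) = (0.0000, 4.9000)
link 1: phi[1] = 90 + -80 = 10 deg
  cos(10 deg) = 0.9848, sin(10 deg) = 0.1736
  joint[2] = (0.0000, 4.9000) + 3.1 * (0.9848, 0.1736) = (0.0000 + 3.0529, 4.9000 + 0.5383) = (3.0529, 5.4383)
End effector: (3.0529, 5.4383)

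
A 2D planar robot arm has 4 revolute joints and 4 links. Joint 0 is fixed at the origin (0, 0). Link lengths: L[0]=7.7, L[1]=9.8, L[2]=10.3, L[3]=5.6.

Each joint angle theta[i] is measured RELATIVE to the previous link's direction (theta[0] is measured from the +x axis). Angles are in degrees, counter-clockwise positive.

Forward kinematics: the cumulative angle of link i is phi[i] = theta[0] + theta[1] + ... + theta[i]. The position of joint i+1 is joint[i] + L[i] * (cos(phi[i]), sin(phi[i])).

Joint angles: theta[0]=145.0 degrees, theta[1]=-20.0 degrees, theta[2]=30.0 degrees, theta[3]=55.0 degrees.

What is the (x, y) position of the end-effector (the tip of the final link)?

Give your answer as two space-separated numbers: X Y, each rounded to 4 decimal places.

joint[0] = (0.0000, 0.0000)  (base)
link 0: phi[0] = 145 = 145 deg
  cos(145 deg) = -0.8192, sin(145 deg) = 0.5736
  joint[1] = (0.0000, 0.0000) + 7.7 * (-0.8192, 0.5736) = (0.0000 + -6.3075, 0.0000 + 4.4165) = (-6.3075, 4.4165)
link 1: phi[1] = 145 + -20 = 125 deg
  cos(125 deg) = -0.5736, sin(125 deg) = 0.8192
  joint[2] = (-6.3075, 4.4165) + 9.8 * (-0.5736, 0.8192) = (-6.3075 + -5.6210, 4.4165 + 8.0277) = (-11.9285, 12.4442)
link 2: phi[2] = 145 + -20 + 30 = 155 deg
  cos(155 deg) = -0.9063, sin(155 deg) = 0.4226
  joint[3] = (-11.9285, 12.4442) + 10.3 * (-0.9063, 0.4226) = (-11.9285 + -9.3350, 12.4442 + 4.3530) = (-21.2635, 16.7972)
link 3: phi[3] = 145 + -20 + 30 + 55 = 210 deg
  cos(210 deg) = -0.8660, sin(210 deg) = -0.5000
  joint[4] = (-21.2635, 16.7972) + 5.6 * (-0.8660, -0.5000) = (-21.2635 + -4.8497, 16.7972 + -2.8000) = (-26.1132, 13.9972)
End effector: (-26.1132, 13.9972)

Answer: -26.1132 13.9972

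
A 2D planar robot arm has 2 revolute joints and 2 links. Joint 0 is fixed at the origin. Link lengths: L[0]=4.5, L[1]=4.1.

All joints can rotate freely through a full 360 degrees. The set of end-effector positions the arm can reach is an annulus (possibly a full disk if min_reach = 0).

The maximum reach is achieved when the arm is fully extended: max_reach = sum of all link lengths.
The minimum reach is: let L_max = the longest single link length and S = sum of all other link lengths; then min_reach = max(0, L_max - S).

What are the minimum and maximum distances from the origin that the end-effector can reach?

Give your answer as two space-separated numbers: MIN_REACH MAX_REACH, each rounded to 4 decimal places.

Link lengths: [4.5, 4.1]
max_reach = 4.5 + 4.1 = 8.6
L_max = max([4.5, 4.1]) = 4.5
S (sum of others) = 8.6 - 4.5 = 4.1
min_reach = max(0, 4.5 - 4.1) = max(0, 0.4) = 0.4

Answer: 0.4000 8.6000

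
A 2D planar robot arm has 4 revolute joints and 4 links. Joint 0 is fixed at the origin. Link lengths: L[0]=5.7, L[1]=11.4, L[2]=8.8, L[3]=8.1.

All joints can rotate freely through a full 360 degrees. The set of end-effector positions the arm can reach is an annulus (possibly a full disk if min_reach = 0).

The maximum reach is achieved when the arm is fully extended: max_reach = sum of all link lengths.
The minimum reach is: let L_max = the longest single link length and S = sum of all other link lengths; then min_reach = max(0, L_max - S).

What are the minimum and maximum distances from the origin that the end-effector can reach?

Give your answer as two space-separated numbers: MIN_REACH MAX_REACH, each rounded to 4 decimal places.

Link lengths: [5.7, 11.4, 8.8, 8.1]
max_reach = 5.7 + 11.4 + 8.8 + 8.1 = 34
L_max = max([5.7, 11.4, 8.8, 8.1]) = 11.4
S (sum of others) = 34 - 11.4 = 22.6
min_reach = max(0, 11.4 - 22.6) = max(0, -11.2) = 0

Answer: 0.0000 34.0000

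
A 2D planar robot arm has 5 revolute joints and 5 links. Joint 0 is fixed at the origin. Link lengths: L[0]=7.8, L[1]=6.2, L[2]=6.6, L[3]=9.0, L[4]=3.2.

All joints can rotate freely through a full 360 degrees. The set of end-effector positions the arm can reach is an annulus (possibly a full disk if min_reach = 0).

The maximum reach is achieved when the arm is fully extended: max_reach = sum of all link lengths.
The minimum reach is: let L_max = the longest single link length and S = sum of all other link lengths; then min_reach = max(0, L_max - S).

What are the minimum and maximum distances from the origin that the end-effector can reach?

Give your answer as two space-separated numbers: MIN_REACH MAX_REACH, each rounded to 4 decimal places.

Answer: 0.0000 32.8000

Derivation:
Link lengths: [7.8, 6.2, 6.6, 9.0, 3.2]
max_reach = 7.8 + 6.2 + 6.6 + 9 + 3.2 = 32.8
L_max = max([7.8, 6.2, 6.6, 9.0, 3.2]) = 9
S (sum of others) = 32.8 - 9 = 23.8
min_reach = max(0, 9 - 23.8) = max(0, -14.8) = 0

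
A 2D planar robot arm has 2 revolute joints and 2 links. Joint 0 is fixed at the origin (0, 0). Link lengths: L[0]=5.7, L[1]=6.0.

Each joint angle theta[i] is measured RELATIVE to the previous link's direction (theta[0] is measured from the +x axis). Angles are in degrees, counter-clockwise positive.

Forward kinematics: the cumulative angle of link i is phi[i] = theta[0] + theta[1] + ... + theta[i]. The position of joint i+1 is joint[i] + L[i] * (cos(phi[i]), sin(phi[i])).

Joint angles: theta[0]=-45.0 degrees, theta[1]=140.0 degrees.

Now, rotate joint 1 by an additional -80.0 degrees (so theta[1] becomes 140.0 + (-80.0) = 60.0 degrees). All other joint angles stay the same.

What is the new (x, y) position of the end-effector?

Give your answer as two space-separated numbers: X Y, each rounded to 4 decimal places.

Answer: 9.8261 -2.4776

Derivation:
joint[0] = (0.0000, 0.0000)  (base)
link 0: phi[0] = -45 = -45 deg
  cos(-45 deg) = 0.7071, sin(-45 deg) = -0.7071
  joint[1] = (0.0000, 0.0000) + 5.7 * (0.7071, -0.7071) = (0.0000 + 4.0305, 0.0000 + -4.0305) = (4.0305, -4.0305)
link 1: phi[1] = -45 + 60 = 15 deg
  cos(15 deg) = 0.9659, sin(15 deg) = 0.2588
  joint[2] = (4.0305, -4.0305) + 6 * (0.9659, 0.2588) = (4.0305 + 5.7956, -4.0305 + 1.5529) = (9.8261, -2.4776)
End effector: (9.8261, -2.4776)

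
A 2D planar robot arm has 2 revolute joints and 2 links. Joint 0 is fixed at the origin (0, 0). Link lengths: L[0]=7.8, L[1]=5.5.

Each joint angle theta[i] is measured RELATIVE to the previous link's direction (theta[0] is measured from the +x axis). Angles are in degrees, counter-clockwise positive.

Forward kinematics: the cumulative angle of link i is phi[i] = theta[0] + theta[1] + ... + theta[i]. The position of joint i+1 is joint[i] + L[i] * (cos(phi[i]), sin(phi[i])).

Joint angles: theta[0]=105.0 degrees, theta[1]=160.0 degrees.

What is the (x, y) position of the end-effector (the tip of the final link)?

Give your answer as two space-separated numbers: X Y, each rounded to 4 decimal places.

Answer: -2.4981 2.0552

Derivation:
joint[0] = (0.0000, 0.0000)  (base)
link 0: phi[0] = 105 = 105 deg
  cos(105 deg) = -0.2588, sin(105 deg) = 0.9659
  joint[1] = (0.0000, 0.0000) + 7.8 * (-0.2588, 0.9659) = (0.0000 + -2.0188, 0.0000 + 7.5342) = (-2.0188, 7.5342)
link 1: phi[1] = 105 + 160 = 265 deg
  cos(265 deg) = -0.0872, sin(265 deg) = -0.9962
  joint[2] = (-2.0188, 7.5342) + 5.5 * (-0.0872, -0.9962) = (-2.0188 + -0.4794, 7.5342 + -5.4791) = (-2.4981, 2.0552)
End effector: (-2.4981, 2.0552)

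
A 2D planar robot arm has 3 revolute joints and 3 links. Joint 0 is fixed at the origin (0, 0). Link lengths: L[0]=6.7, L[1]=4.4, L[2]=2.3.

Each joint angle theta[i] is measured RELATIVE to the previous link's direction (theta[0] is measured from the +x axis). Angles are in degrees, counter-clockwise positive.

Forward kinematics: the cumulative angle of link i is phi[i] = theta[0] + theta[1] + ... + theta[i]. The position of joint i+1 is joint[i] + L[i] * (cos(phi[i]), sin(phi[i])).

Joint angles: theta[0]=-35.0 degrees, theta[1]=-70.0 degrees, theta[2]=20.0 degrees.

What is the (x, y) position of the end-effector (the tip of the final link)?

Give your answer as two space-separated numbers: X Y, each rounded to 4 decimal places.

Answer: 4.5500 -10.3843

Derivation:
joint[0] = (0.0000, 0.0000)  (base)
link 0: phi[0] = -35 = -35 deg
  cos(-35 deg) = 0.8192, sin(-35 deg) = -0.5736
  joint[1] = (0.0000, 0.0000) + 6.7 * (0.8192, -0.5736) = (0.0000 + 5.4883, 0.0000 + -3.8430) = (5.4883, -3.8430)
link 1: phi[1] = -35 + -70 = -105 deg
  cos(-105 deg) = -0.2588, sin(-105 deg) = -0.9659
  joint[2] = (5.4883, -3.8430) + 4.4 * (-0.2588, -0.9659) = (5.4883 + -1.1388, -3.8430 + -4.2501) = (4.3495, -8.0930)
link 2: phi[2] = -35 + -70 + 20 = -85 deg
  cos(-85 deg) = 0.0872, sin(-85 deg) = -0.9962
  joint[3] = (4.3495, -8.0930) + 2.3 * (0.0872, -0.9962) = (4.3495 + 0.2005, -8.0930 + -2.2912) = (4.5500, -10.3843)
End effector: (4.5500, -10.3843)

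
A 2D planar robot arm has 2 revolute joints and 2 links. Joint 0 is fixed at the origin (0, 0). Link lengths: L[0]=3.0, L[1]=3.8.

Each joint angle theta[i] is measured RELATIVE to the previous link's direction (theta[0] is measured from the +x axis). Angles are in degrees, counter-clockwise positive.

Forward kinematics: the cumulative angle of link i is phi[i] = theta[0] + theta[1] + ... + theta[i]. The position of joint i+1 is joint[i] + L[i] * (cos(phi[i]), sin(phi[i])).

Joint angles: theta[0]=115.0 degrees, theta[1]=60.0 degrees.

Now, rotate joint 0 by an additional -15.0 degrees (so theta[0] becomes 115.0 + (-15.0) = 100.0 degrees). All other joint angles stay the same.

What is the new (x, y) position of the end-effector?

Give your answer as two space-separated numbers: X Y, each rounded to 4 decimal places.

Answer: -4.0918 4.2541

Derivation:
joint[0] = (0.0000, 0.0000)  (base)
link 0: phi[0] = 100 = 100 deg
  cos(100 deg) = -0.1736, sin(100 deg) = 0.9848
  joint[1] = (0.0000, 0.0000) + 3 * (-0.1736, 0.9848) = (0.0000 + -0.5209, 0.0000 + 2.9544) = (-0.5209, 2.9544)
link 1: phi[1] = 100 + 60 = 160 deg
  cos(160 deg) = -0.9397, sin(160 deg) = 0.3420
  joint[2] = (-0.5209, 2.9544) + 3.8 * (-0.9397, 0.3420) = (-0.5209 + -3.5708, 2.9544 + 1.2997) = (-4.0918, 4.2541)
End effector: (-4.0918, 4.2541)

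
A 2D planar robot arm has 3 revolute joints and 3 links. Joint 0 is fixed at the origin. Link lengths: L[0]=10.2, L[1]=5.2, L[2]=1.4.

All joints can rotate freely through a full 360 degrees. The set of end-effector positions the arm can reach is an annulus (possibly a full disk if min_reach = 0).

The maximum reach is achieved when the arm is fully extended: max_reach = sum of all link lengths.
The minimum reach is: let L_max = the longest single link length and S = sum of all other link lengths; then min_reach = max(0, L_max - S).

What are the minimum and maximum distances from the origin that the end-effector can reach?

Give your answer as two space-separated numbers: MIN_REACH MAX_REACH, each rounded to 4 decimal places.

Link lengths: [10.2, 5.2, 1.4]
max_reach = 10.2 + 5.2 + 1.4 = 16.8
L_max = max([10.2, 5.2, 1.4]) = 10.2
S (sum of others) = 16.8 - 10.2 = 6.6
min_reach = max(0, 10.2 - 6.6) = max(0, 3.6) = 3.6

Answer: 3.6000 16.8000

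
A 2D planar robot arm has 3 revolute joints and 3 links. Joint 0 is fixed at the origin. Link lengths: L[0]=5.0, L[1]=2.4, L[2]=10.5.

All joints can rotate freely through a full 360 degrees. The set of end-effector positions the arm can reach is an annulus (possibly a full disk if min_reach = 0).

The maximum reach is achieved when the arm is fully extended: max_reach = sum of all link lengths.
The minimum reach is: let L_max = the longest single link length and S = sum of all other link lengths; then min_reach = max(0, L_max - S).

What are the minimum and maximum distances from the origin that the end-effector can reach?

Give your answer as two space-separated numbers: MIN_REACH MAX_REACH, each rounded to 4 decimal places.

Link lengths: [5.0, 2.4, 10.5]
max_reach = 5 + 2.4 + 10.5 = 17.9
L_max = max([5.0, 2.4, 10.5]) = 10.5
S (sum of others) = 17.9 - 10.5 = 7.4
min_reach = max(0, 10.5 - 7.4) = max(0, 3.1) = 3.1

Answer: 3.1000 17.9000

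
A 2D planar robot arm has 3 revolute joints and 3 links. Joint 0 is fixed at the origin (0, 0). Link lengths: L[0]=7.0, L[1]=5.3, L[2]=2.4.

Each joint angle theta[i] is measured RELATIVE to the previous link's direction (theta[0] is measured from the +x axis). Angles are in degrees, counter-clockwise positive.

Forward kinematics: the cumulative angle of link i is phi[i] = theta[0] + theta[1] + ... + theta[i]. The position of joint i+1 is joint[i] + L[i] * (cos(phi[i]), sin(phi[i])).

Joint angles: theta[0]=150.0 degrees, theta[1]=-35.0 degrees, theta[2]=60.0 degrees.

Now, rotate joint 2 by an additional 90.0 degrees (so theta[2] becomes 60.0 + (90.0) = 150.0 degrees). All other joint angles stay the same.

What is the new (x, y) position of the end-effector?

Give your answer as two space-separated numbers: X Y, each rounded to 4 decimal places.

joint[0] = (0.0000, 0.0000)  (base)
link 0: phi[0] = 150 = 150 deg
  cos(150 deg) = -0.8660, sin(150 deg) = 0.5000
  joint[1] = (0.0000, 0.0000) + 7 * (-0.8660, 0.5000) = (0.0000 + -6.0622, 0.0000 + 3.5000) = (-6.0622, 3.5000)
link 1: phi[1] = 150 + -35 = 115 deg
  cos(115 deg) = -0.4226, sin(115 deg) = 0.9063
  joint[2] = (-6.0622, 3.5000) + 5.3 * (-0.4226, 0.9063) = (-6.0622 + -2.2399, 3.5000 + 4.8034) = (-8.3021, 8.3034)
link 2: phi[2] = 150 + -35 + 150 = 265 deg
  cos(265 deg) = -0.0872, sin(265 deg) = -0.9962
  joint[3] = (-8.3021, 8.3034) + 2.4 * (-0.0872, -0.9962) = (-8.3021 + -0.2092, 8.3034 + -2.3909) = (-8.5112, 5.9126)
End effector: (-8.5112, 5.9126)

Answer: -8.5112 5.9126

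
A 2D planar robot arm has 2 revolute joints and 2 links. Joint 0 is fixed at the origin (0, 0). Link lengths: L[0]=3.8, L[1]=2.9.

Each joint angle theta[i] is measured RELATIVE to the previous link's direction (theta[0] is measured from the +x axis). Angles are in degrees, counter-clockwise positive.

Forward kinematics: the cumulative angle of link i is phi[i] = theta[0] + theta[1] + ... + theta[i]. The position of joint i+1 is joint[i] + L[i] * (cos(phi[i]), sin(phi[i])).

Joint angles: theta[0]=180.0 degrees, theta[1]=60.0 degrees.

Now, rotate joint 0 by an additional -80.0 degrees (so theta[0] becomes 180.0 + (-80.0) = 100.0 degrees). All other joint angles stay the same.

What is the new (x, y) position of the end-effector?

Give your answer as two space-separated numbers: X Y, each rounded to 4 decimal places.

Answer: -3.3850 4.7341

Derivation:
joint[0] = (0.0000, 0.0000)  (base)
link 0: phi[0] = 100 = 100 deg
  cos(100 deg) = -0.1736, sin(100 deg) = 0.9848
  joint[1] = (0.0000, 0.0000) + 3.8 * (-0.1736, 0.9848) = (0.0000 + -0.6599, 0.0000 + 3.7423) = (-0.6599, 3.7423)
link 1: phi[1] = 100 + 60 = 160 deg
  cos(160 deg) = -0.9397, sin(160 deg) = 0.3420
  joint[2] = (-0.6599, 3.7423) + 2.9 * (-0.9397, 0.3420) = (-0.6599 + -2.7251, 3.7423 + 0.9919) = (-3.3850, 4.7341)
End effector: (-3.3850, 4.7341)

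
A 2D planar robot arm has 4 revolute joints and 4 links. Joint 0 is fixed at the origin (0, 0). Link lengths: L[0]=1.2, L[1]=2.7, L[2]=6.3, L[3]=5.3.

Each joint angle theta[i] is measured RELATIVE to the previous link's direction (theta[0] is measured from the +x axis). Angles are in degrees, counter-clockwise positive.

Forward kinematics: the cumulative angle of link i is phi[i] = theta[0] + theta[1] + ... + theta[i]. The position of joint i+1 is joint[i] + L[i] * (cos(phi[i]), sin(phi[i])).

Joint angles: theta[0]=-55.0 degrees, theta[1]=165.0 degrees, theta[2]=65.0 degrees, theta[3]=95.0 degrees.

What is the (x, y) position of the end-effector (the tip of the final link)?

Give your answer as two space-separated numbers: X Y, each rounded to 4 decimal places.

joint[0] = (0.0000, 0.0000)  (base)
link 0: phi[0] = -55 = -55 deg
  cos(-55 deg) = 0.5736, sin(-55 deg) = -0.8192
  joint[1] = (0.0000, 0.0000) + 1.2 * (0.5736, -0.8192) = (0.0000 + 0.6883, 0.0000 + -0.9830) = (0.6883, -0.9830)
link 1: phi[1] = -55 + 165 = 110 deg
  cos(110 deg) = -0.3420, sin(110 deg) = 0.9397
  joint[2] = (0.6883, -0.9830) + 2.7 * (-0.3420, 0.9397) = (0.6883 + -0.9235, -0.9830 + 2.5372) = (-0.2352, 1.5542)
link 2: phi[2] = -55 + 165 + 65 = 175 deg
  cos(175 deg) = -0.9962, sin(175 deg) = 0.0872
  joint[3] = (-0.2352, 1.5542) + 6.3 * (-0.9962, 0.0872) = (-0.2352 + -6.2760, 1.5542 + 0.5491) = (-6.5112, 2.1033)
link 3: phi[3] = -55 + 165 + 65 + 95 = 270 deg
  cos(270 deg) = -0.0000, sin(270 deg) = -1.0000
  joint[4] = (-6.5112, 2.1033) + 5.3 * (-0.0000, -1.0000) = (-6.5112 + -0.0000, 2.1033 + -5.3000) = (-6.5112, -3.1967)
End effector: (-6.5112, -3.1967)

Answer: -6.5112 -3.1967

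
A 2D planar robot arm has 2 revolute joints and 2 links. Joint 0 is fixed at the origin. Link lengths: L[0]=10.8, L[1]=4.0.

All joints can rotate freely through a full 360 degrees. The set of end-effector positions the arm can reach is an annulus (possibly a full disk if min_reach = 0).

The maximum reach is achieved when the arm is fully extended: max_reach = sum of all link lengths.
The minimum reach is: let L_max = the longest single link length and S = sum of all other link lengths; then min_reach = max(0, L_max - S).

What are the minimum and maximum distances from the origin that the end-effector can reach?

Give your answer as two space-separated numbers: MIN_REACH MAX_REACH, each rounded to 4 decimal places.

Answer: 6.8000 14.8000

Derivation:
Link lengths: [10.8, 4.0]
max_reach = 10.8 + 4 = 14.8
L_max = max([10.8, 4.0]) = 10.8
S (sum of others) = 14.8 - 10.8 = 4
min_reach = max(0, 10.8 - 4) = max(0, 6.8) = 6.8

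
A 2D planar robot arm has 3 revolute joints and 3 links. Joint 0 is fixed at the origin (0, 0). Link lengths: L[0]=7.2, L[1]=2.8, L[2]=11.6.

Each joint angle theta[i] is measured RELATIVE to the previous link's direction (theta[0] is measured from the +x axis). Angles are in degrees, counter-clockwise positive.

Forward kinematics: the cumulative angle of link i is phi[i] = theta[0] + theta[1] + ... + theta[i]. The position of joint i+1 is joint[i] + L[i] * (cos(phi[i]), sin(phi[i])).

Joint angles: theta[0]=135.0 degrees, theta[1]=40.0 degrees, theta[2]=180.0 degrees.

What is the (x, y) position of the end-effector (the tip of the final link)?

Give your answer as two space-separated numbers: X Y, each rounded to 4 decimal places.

Answer: 3.6753 4.3242

Derivation:
joint[0] = (0.0000, 0.0000)  (base)
link 0: phi[0] = 135 = 135 deg
  cos(135 deg) = -0.7071, sin(135 deg) = 0.7071
  joint[1] = (0.0000, 0.0000) + 7.2 * (-0.7071, 0.7071) = (0.0000 + -5.0912, 0.0000 + 5.0912) = (-5.0912, 5.0912)
link 1: phi[1] = 135 + 40 = 175 deg
  cos(175 deg) = -0.9962, sin(175 deg) = 0.0872
  joint[2] = (-5.0912, 5.0912) + 2.8 * (-0.9962, 0.0872) = (-5.0912 + -2.7893, 5.0912 + 0.2440) = (-7.8805, 5.3352)
link 2: phi[2] = 135 + 40 + 180 = 355 deg
  cos(355 deg) = 0.9962, sin(355 deg) = -0.0872
  joint[3] = (-7.8805, 5.3352) + 11.6 * (0.9962, -0.0872) = (-7.8805 + 11.5559, 5.3352 + -1.0110) = (3.6753, 4.3242)
End effector: (3.6753, 4.3242)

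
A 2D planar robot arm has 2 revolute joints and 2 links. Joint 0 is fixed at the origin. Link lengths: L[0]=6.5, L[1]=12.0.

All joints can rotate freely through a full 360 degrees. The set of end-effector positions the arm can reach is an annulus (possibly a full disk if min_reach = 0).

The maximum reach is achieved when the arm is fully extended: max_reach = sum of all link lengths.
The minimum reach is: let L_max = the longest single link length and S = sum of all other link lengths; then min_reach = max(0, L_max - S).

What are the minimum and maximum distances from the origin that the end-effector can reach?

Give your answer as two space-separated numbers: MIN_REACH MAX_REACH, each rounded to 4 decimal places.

Answer: 5.5000 18.5000

Derivation:
Link lengths: [6.5, 12.0]
max_reach = 6.5 + 12 = 18.5
L_max = max([6.5, 12.0]) = 12
S (sum of others) = 18.5 - 12 = 6.5
min_reach = max(0, 12 - 6.5) = max(0, 5.5) = 5.5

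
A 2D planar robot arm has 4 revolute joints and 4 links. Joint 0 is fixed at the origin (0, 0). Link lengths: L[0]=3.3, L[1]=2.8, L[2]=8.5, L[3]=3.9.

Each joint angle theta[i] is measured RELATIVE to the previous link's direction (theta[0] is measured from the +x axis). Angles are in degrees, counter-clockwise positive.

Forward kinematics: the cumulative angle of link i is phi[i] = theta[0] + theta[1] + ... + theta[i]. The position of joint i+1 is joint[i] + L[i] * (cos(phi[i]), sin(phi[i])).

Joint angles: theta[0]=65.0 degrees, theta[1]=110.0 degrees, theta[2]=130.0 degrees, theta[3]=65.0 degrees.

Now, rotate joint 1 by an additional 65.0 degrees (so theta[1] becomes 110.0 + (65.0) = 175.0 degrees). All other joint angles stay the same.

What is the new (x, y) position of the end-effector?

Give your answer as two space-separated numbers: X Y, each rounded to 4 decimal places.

joint[0] = (0.0000, 0.0000)  (base)
link 0: phi[0] = 65 = 65 deg
  cos(65 deg) = 0.4226, sin(65 deg) = 0.9063
  joint[1] = (0.0000, 0.0000) + 3.3 * (0.4226, 0.9063) = (0.0000 + 1.3946, 0.0000 + 2.9908) = (1.3946, 2.9908)
link 1: phi[1] = 65 + 175 = 240 deg
  cos(240 deg) = -0.5000, sin(240 deg) = -0.8660
  joint[2] = (1.3946, 2.9908) + 2.8 * (-0.5000, -0.8660) = (1.3946 + -1.4000, 2.9908 + -2.4249) = (-0.0054, 0.5659)
link 2: phi[2] = 65 + 175 + 130 = 370 deg
  cos(370 deg) = 0.9848, sin(370 deg) = 0.1736
  joint[3] = (-0.0054, 0.5659) + 8.5 * (0.9848, 0.1736) = (-0.0054 + 8.3709, 0.5659 + 1.4760) = (8.3655, 2.0420)
link 3: phi[3] = 65 + 175 + 130 + 65 = 435 deg
  cos(435 deg) = 0.2588, sin(435 deg) = 0.9659
  joint[4] = (8.3655, 2.0420) + 3.9 * (0.2588, 0.9659) = (8.3655 + 1.0094, 2.0420 + 3.7671) = (9.3749, 5.8091)
End effector: (9.3749, 5.8091)

Answer: 9.3749 5.8091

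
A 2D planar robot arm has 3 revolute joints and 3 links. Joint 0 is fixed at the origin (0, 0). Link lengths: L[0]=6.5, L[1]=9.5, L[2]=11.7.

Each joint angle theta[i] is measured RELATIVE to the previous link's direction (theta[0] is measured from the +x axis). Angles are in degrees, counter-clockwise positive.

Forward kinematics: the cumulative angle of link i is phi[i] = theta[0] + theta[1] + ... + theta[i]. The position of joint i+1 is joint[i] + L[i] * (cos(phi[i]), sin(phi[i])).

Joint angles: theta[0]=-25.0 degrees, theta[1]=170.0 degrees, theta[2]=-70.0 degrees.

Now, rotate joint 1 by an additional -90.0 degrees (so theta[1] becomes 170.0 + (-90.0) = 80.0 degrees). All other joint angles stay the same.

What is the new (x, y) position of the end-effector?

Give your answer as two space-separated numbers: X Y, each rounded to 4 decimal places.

Answer: 22.6413 2.0067

Derivation:
joint[0] = (0.0000, 0.0000)  (base)
link 0: phi[0] = -25 = -25 deg
  cos(-25 deg) = 0.9063, sin(-25 deg) = -0.4226
  joint[1] = (0.0000, 0.0000) + 6.5 * (0.9063, -0.4226) = (0.0000 + 5.8910, 0.0000 + -2.7470) = (5.8910, -2.7470)
link 1: phi[1] = -25 + 80 = 55 deg
  cos(55 deg) = 0.5736, sin(55 deg) = 0.8192
  joint[2] = (5.8910, -2.7470) + 9.5 * (0.5736, 0.8192) = (5.8910 + 5.4490, -2.7470 + 7.7819) = (11.3400, 5.0349)
link 2: phi[2] = -25 + 80 + -70 = -15 deg
  cos(-15 deg) = 0.9659, sin(-15 deg) = -0.2588
  joint[3] = (11.3400, 5.0349) + 11.7 * (0.9659, -0.2588) = (11.3400 + 11.3013, 5.0349 + -3.0282) = (22.6413, 2.0067)
End effector: (22.6413, 2.0067)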